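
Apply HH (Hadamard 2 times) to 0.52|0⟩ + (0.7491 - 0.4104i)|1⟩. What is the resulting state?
0.52|0⟩ + (0.7491 - 0.4104i)|1⟩

H² = I, so an even number of Hadamards cancels: H^2 = I and the state is unchanged.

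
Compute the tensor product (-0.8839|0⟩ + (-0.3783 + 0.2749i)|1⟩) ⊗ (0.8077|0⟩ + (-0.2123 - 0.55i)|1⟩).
-0.7139|00⟩ + (0.1877 + 0.4861i)|01⟩ + (-0.3056 + 0.222i)|10⟩ + (0.2315 + 0.1497i)|11⟩

amp(|b₁b₂…⟩) = product of the factor amplitudes for bits b₁, b₂, …; only kets whose every factor amplitude is nonzero survive.
|00⟩: (-0.8839)(0.8077) = -0.7139
|01⟩: (-0.8839)(-0.2123 - 0.55i) = (0.1877 + 0.4861i)
|10⟩: (-0.3783 + 0.2749i)(0.8077) = (-0.3056 + 0.222i)
|11⟩: (-0.3783 + 0.2749i)(-0.2123 - 0.55i) = (0.2315 + 0.1497i)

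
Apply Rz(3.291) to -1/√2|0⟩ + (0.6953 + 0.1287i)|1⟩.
(0.05277 + 0.7051i)|0⟩ + (-0.1802 + 0.6838i)|1⟩

Rz(3.291) = [[e^(−iθ/2), 0], [0, e^(iθ/2)]] with e^(±iθ/2) = cos(θ/2) ± i·sin(θ/2); θ = 3.291, cos(θ/2) ≈ -0.0746342, sin(θ/2) ≈ 0.997211.
With a = amp(|0⟩) = -1/√2 and b = amp(|1⟩) = (0.6953 + 0.1287i):
new amp(|0⟩) = (-0.0746342 - 0.997211i)·a = (0.05277 + 0.7051i)
new amp(|1⟩) = (-0.0746342 + 0.997211i)·b = (-0.1802 + 0.6838i)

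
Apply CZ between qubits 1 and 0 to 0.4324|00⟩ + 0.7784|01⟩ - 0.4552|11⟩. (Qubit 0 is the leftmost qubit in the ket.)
0.4324|00⟩ + 0.7784|01⟩ + 0.4552|11⟩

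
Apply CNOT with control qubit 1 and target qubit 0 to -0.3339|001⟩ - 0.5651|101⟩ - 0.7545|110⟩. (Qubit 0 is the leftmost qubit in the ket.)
-0.3339|001⟩ - 0.7545|010⟩ - 0.5651|101⟩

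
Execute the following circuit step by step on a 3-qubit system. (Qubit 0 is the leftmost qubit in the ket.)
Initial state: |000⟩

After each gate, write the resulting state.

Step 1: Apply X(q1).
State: |010⟩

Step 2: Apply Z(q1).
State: -|010⟩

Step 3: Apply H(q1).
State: -1/√2|000⟩ + 1/√2|010⟩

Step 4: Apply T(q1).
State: -1/√2|000⟩ + (1/2 + (1/2)i)|010⟩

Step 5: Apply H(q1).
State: (-0.1464 + (1/√8)i)|000⟩ + (-0.8536 - (1/√8)i)|010⟩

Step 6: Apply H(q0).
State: (-0.1036 + 0.25i)|000⟩ + (-0.6036 - 0.25i)|010⟩ + (-0.1036 + 0.25i)|100⟩ + (-0.6036 - 0.25i)|110⟩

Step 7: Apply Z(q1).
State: (-0.1036 + 0.25i)|000⟩ + (0.6036 + 0.25i)|010⟩ + (-0.1036 + 0.25i)|100⟩ + (0.6036 + 0.25i)|110⟩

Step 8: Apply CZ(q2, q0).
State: (-0.1036 + 0.25i)|000⟩ + (0.6036 + 0.25i)|010⟩ + (-0.1036 + 0.25i)|100⟩ + (0.6036 + 0.25i)|110⟩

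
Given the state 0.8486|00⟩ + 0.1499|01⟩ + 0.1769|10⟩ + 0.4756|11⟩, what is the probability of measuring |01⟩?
0.02247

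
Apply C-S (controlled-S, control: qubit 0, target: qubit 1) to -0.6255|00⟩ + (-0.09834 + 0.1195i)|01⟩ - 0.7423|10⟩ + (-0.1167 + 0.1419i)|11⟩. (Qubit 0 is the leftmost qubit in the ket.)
-0.6255|00⟩ + (-0.09834 + 0.1195i)|01⟩ - 0.7423|10⟩ + (-0.1419 - 0.1167i)|11⟩

C-S leaves the control-|0⟩ kets |00⟩, |01⟩ unchanged and applies S to qubit 1 on the control-|1⟩ pair (|10⟩, |11⟩).
S = [[1, 0], [0, i]].
With a = amp(|10⟩) = -0.7423 and b = amp(|11⟩) = (-0.1167 + 0.1419i):
new amp(|10⟩) = (1)·a = -0.7423
new amp(|11⟩) = (i)·b = (-0.1419 - 0.1167i)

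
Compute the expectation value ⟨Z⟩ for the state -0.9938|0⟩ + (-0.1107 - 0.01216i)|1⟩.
0.9752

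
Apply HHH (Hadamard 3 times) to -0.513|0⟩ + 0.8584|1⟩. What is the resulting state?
0.2442|0⟩ - 0.9697|1⟩

H² = I, so H^3 = H: a single Hadamard. With (a, b) = (-0.513, 0.8584), H gives ((a + b)/√2, (a − b)/√2) = (0.2442, -0.9697).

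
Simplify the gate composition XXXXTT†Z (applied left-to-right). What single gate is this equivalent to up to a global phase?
Z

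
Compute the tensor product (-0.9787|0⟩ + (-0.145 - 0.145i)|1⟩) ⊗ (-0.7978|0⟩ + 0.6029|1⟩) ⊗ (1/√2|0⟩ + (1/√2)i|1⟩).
0.5521|000⟩ + 0.5521i|001⟩ - 0.4172|010⟩ - 0.4172i|011⟩ + (0.0818 + 0.0818i)|100⟩ + (-0.0818 + 0.0818i)|101⟩ + (-0.06182 - 0.06182i)|110⟩ + (0.06182 - 0.06182i)|111⟩

amp(|b₁b₂…⟩) = product of the factor amplitudes for bits b₁, b₂, …; only kets whose every factor amplitude is nonzero survive.
|000⟩: (-0.9787)(-0.7978)(1/√2) = 0.5521
|001⟩: (-0.9787)(-0.7978)((1/√2)i) = 0.5521i
|010⟩: (-0.9787)(0.6029)(1/√2) = -0.4172
|011⟩: (-0.9787)(0.6029)((1/√2)i) = -0.4172i
|100⟩: (-0.145 - 0.145i)(-0.7978)(1/√2) = (0.0818 + 0.0818i)
|101⟩: (-0.145 - 0.145i)(-0.7978)((1/√2)i) = (-0.0818 + 0.0818i)
|110⟩: (-0.145 - 0.145i)(0.6029)(1/√2) = (-0.06182 - 0.06182i)
|111⟩: (-0.145 - 0.145i)(0.6029)((1/√2)i) = (0.06182 - 0.06182i)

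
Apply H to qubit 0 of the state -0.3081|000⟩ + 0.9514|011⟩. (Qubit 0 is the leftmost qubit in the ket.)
-0.2179|000⟩ + 0.6727|011⟩ - 0.2179|100⟩ + 0.6727|111⟩

H on qubit 0 mixes each pair of kets that differ only in qubit 0: amplitudes (a, b) of (|…0…⟩, |…1…⟩) become ((a + b)/√2, (a − b)/√2). Kets absent from the input have amplitude 0.
(|000⟩, |100⟩): (a, b) = (-0.3081, 0) → (-0.2179, -0.2179)
(|011⟩, |111⟩): (a, b) = (0.9514, 0) → (0.6727, 0.6727)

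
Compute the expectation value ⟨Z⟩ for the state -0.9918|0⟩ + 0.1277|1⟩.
0.9674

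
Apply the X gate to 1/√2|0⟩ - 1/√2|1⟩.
-1/√2|0⟩ + 1/√2|1⟩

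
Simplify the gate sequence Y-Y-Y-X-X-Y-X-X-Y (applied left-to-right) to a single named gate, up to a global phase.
Y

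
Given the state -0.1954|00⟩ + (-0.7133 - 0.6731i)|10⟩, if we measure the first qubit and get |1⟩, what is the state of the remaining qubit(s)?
(-0.7273 - 0.6863i)|0⟩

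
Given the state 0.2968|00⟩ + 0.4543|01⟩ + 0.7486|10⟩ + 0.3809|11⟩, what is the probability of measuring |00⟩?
0.08809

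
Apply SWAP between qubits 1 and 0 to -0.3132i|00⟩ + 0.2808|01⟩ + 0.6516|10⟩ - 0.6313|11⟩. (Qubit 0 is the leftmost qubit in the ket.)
-0.3132i|00⟩ + 0.6516|01⟩ + 0.2808|10⟩ - 0.6313|11⟩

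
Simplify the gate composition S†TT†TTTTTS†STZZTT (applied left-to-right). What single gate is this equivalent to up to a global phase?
S†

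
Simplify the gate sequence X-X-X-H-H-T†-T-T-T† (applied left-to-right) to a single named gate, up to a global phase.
X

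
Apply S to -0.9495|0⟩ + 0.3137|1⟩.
-0.9495|0⟩ + 0.3137i|1⟩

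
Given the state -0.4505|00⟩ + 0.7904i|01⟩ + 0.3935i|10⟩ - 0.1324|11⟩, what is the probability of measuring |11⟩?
0.01753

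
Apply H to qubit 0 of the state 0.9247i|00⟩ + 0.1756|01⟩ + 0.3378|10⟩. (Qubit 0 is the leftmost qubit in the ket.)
(0.2389 + 0.6539i)|00⟩ + 0.1242|01⟩ + (-0.2389 + 0.6539i)|10⟩ + 0.1242|11⟩

H on qubit 0 mixes each pair of kets that differ only in qubit 0: amplitudes (a, b) of (|…0…⟩, |…1…⟩) become ((a + b)/√2, (a − b)/√2). Kets absent from the input have amplitude 0.
(|00⟩, |10⟩): (a, b) = (0.9247i, 0.3378) → ((0.2389 + 0.6539i), (-0.2389 + 0.6539i))
(|01⟩, |11⟩): (a, b) = (0.1756, 0) → (0.1242, 0.1242)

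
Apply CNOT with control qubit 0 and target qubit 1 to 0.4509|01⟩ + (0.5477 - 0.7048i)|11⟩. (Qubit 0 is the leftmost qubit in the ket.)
0.4509|01⟩ + (0.5477 - 0.7048i)|10⟩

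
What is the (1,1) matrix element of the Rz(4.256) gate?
(-0.5288 + 0.8487i)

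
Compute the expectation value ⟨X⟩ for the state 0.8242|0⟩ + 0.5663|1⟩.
0.9335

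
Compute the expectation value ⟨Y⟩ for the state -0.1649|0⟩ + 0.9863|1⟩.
0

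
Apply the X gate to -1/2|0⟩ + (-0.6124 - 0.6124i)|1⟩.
(-0.6124 - 0.6124i)|0⟩ - 1/2|1⟩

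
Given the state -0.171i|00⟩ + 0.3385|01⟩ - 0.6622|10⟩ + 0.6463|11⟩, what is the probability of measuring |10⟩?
0.4385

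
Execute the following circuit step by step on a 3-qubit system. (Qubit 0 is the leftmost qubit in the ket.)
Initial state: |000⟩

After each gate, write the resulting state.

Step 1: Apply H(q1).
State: 1/√2|000⟩ + 1/√2|010⟩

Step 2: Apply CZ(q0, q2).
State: 1/√2|000⟩ + 1/√2|010⟩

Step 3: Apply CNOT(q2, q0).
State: 1/√2|000⟩ + 1/√2|010⟩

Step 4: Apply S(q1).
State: 1/√2|000⟩ + (1/√2)i|010⟩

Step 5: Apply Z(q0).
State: 1/√2|000⟩ + (1/√2)i|010⟩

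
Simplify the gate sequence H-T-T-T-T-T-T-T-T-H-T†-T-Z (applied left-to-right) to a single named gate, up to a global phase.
Z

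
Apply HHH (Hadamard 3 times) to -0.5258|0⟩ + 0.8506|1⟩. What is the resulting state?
0.2297|0⟩ - 0.9733|1⟩

H² = I, so H^3 = H: a single Hadamard. With (a, b) = (-0.5258, 0.8506), H gives ((a + b)/√2, (a − b)/√2) = (0.2297, -0.9733).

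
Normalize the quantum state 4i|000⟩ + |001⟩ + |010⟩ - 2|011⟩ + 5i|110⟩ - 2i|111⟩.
0.5601i|000⟩ + 0.14|001⟩ + 0.14|010⟩ - 0.2801|011⟩ + 0.7001i|110⟩ - 0.2801i|111⟩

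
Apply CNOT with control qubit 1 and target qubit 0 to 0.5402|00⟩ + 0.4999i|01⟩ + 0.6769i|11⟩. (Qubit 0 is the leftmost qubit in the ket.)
0.5402|00⟩ + 0.6769i|01⟩ + 0.4999i|11⟩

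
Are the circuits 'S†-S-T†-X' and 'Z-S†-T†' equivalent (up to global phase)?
No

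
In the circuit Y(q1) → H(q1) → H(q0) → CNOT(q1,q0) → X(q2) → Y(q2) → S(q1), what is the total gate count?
7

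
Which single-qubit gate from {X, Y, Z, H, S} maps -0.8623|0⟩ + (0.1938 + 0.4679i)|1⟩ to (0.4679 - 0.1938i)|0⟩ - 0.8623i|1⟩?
Y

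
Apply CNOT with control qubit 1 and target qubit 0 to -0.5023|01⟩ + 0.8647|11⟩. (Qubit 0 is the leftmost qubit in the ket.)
0.8647|01⟩ - 0.5023|11⟩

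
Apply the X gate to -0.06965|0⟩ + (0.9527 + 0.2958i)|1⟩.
(0.9527 + 0.2958i)|0⟩ - 0.06965|1⟩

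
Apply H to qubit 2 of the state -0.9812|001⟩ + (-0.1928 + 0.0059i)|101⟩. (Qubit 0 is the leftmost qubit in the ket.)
-0.6938|000⟩ + 0.6938|001⟩ + (-0.1363 + 0.004172i)|100⟩ + (0.1363 - 0.004172i)|101⟩

H on qubit 2 mixes each pair of kets that differ only in qubit 2: amplitudes (a, b) of (|…0…⟩, |…1…⟩) become ((a + b)/√2, (a − b)/√2). Kets absent from the input have amplitude 0.
(|000⟩, |001⟩): (a, b) = (0, -0.9812) → (-0.6938, 0.6938)
(|100⟩, |101⟩): (a, b) = (0, (-0.1928 + 0.0059i)) → ((-0.1363 + 0.004172i), (0.1363 - 0.004172i))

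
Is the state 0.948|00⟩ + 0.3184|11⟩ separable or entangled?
Entangled

Writing the state as a|00⟩ + b|01⟩ + c|10⟩ + d|11⟩, it is a product state iff ad − bc = 0.
Here (a, b, c, d) = (0.948, 0, 0, 0.3184): ad − bc = (0.948)(0.3184) − (0)(0) = 0.3018 ≠ 0, so the state is entangled.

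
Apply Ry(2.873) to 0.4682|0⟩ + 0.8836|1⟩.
-0.813|0⟩ + 0.5823|1⟩

Ry(2.873) = [[cos(θ/2), −sin(θ/2)], [sin(θ/2), cos(θ/2)]]; θ = 2.873, cos(θ/2) ≈ 0.133893, sin(θ/2) ≈ 0.990996.
With a = amp(|0⟩) = 0.4682 and b = amp(|1⟩) = 0.8836:
new amp(|0⟩) = (0.133893)·a + (-0.990996)·b = -0.813
new amp(|1⟩) = (0.990996)·a + (0.133893)·b = 0.5823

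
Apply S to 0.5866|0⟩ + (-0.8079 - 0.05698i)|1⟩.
0.5866|0⟩ + (0.05698 - 0.8079i)|1⟩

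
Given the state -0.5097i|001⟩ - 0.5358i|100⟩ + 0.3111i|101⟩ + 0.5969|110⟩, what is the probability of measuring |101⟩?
0.09678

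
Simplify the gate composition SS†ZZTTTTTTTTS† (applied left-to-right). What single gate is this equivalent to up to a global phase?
S†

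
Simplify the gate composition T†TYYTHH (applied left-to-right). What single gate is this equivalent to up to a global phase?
T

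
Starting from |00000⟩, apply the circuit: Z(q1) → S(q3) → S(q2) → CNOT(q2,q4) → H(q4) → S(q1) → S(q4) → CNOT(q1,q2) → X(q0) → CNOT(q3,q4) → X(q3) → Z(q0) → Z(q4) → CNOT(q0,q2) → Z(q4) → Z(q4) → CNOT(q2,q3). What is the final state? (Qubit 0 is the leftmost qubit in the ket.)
-1/√2|10100⟩ + (1/√2)i|10101⟩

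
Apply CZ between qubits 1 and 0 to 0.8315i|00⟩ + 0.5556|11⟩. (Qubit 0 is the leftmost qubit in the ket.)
0.8315i|00⟩ - 0.5556|11⟩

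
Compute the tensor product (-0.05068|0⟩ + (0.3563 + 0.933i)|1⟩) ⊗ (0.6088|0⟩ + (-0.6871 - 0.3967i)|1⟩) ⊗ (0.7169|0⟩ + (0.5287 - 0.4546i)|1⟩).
-0.02212|000⟩ + (-0.01631 + 0.01403i)|001⟩ + (0.02496 + 0.01441i)|010⟩ + (0.02755 - 0.005201i)|011⟩ + (0.1555 + 0.4072i)|100⟩ + (0.3729 + 0.2017i)|101⟩ + (0.08983 - 0.5609i)|110⟩ + (-0.2894 - 0.4706i)|111⟩

amp(|b₁b₂…⟩) = product of the factor amplitudes for bits b₁, b₂, …; only kets whose every factor amplitude is nonzero survive.
|000⟩: (-0.05068)(0.6088)(0.7169) = -0.02212
|001⟩: (-0.05068)(0.6088)(0.5287 - 0.4546i) = (-0.01631 + 0.01403i)
|010⟩: (-0.05068)(-0.6871 - 0.3967i)(0.7169) = (0.02496 + 0.01441i)
|011⟩: (-0.05068)(-0.6871 - 0.3967i)(0.5287 - 0.4546i) = (0.02755 - 0.005201i)
|100⟩: (0.3563 + 0.933i)(0.6088)(0.7169) = (0.1555 + 0.4072i)
|101⟩: (0.3563 + 0.933i)(0.6088)(0.5287 - 0.4546i) = (0.3729 + 0.2017i)
|110⟩: (0.3563 + 0.933i)(-0.6871 - 0.3967i)(0.7169) = (0.08983 - 0.5609i)
|111⟩: (0.3563 + 0.933i)(-0.6871 - 0.3967i)(0.5287 - 0.4546i) = (-0.2894 - 0.4706i)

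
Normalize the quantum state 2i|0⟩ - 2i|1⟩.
(1/√2)i|0⟩ - (1/√2)i|1⟩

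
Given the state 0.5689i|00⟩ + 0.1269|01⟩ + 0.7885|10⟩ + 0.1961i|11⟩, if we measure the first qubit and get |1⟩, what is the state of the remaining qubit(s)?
0.9704|0⟩ + 0.2413i|1⟩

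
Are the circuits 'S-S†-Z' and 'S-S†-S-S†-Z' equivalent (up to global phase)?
Yes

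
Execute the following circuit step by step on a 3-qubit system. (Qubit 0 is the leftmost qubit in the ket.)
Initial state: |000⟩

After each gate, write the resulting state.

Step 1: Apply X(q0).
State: |100⟩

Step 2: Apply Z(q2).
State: |100⟩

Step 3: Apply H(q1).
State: 1/√2|100⟩ + 1/√2|110⟩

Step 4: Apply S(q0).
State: (1/√2)i|100⟩ + (1/√2)i|110⟩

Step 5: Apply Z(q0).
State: -(1/√2)i|100⟩ - (1/√2)i|110⟩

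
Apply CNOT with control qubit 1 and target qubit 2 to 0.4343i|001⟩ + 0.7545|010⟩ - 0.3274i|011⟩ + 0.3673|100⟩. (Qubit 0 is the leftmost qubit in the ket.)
0.4343i|001⟩ - 0.3274i|010⟩ + 0.7545|011⟩ + 0.3673|100⟩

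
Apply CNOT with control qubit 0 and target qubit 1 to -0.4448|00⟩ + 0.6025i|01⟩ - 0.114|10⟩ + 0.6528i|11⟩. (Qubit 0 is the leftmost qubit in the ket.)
-0.4448|00⟩ + 0.6025i|01⟩ + 0.6528i|10⟩ - 0.114|11⟩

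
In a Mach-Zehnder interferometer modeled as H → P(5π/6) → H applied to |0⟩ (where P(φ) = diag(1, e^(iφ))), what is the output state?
(0.06699 + 0.25i)|0⟩ + (0.933 - 0.25i)|1⟩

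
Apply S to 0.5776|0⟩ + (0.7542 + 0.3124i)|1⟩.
0.5776|0⟩ + (-0.3124 + 0.7542i)|1⟩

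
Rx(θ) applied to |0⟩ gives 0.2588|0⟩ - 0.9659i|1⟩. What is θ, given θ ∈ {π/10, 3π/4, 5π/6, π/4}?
5π/6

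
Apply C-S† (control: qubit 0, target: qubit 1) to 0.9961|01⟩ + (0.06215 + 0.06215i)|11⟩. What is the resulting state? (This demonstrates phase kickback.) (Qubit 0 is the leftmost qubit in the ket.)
0.9961|01⟩ + (0.06215 - 0.06215i)|11⟩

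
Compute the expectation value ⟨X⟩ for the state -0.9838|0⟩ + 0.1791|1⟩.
-0.3524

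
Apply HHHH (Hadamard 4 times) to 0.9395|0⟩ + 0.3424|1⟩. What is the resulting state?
0.9395|0⟩ + 0.3424|1⟩

H² = I, so an even number of Hadamards cancels: H^4 = I and the state is unchanged.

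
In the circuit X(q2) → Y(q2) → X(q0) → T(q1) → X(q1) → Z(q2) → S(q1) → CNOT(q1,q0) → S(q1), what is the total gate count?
9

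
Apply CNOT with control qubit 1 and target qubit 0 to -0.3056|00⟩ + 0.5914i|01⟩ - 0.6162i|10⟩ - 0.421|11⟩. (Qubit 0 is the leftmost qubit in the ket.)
-0.3056|00⟩ - 0.421|01⟩ - 0.6162i|10⟩ + 0.5914i|11⟩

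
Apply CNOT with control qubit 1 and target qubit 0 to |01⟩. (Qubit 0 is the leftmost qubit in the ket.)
|11⟩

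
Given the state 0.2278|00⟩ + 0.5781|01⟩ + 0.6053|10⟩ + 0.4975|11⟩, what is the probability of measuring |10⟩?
0.3664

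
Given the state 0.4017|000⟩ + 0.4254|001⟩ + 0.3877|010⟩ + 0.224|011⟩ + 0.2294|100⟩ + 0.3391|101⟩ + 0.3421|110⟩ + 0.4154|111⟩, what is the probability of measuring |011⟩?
0.05018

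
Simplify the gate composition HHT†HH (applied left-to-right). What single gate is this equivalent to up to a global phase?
T†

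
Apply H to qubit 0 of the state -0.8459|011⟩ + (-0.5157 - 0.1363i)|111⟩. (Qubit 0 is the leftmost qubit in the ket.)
(-0.9628 - 0.09638i)|011⟩ + (-0.2335 + 0.09638i)|111⟩

H on qubit 0 mixes each pair of kets that differ only in qubit 0: amplitudes (a, b) of (|…0…⟩, |…1…⟩) become ((a + b)/√2, (a − b)/√2). Kets absent from the input have amplitude 0.
(|011⟩, |111⟩): (a, b) = (-0.8459, (-0.5157 - 0.1363i)) → ((-0.9628 - 0.09638i), (-0.2335 + 0.09638i))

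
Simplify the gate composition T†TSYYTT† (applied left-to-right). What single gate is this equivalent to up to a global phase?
S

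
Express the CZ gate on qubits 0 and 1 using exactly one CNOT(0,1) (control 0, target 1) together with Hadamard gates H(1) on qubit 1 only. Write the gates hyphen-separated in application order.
H(1)-CNOT(0,1)-H(1)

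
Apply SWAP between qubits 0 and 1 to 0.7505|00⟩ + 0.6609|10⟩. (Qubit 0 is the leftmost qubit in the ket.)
0.7505|00⟩ + 0.6609|01⟩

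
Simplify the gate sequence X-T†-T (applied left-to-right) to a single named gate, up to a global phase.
X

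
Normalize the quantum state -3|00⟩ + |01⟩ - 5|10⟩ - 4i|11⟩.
-0.4201|00⟩ + 0.14|01⟩ - 0.7001|10⟩ - 0.5601i|11⟩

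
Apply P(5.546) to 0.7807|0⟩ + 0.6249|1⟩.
0.7807|0⟩ + (0.4627 - 0.4201i)|1⟩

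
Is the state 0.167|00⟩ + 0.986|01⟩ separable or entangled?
Separable

Writing the state as a|00⟩ + b|01⟩ + c|10⟩ + d|11⟩, it is a product state iff ad − bc = 0.
Here (a, b, c, d) = (0.167, 0.986, 0, 0): ad − bc = (0.167)(0) − (0.986)(0) = 0, so the state is separable.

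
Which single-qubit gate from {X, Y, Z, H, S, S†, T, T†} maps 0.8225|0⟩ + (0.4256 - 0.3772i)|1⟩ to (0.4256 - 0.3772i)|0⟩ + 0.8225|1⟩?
X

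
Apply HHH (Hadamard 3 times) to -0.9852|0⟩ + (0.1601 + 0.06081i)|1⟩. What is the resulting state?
(-0.5834 + 0.043i)|0⟩ + (-0.8098 - 0.043i)|1⟩

H² = I, so H^3 = H: a single Hadamard. With (a, b) = (-0.9852, (0.1601 + 0.06081i)), H gives ((a + b)/√2, (a − b)/√2) = ((-0.5834 + 0.043i), (-0.8098 - 0.043i)).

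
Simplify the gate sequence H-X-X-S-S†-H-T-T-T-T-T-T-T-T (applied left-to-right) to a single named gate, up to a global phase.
I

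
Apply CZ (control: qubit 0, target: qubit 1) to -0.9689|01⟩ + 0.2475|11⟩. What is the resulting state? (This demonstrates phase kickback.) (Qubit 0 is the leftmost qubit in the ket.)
-0.9689|01⟩ - 0.2475|11⟩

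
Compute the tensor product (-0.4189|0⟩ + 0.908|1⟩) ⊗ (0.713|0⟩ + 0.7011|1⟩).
-0.2987|00⟩ - 0.2937|01⟩ + 0.6474|10⟩ + 0.6366|11⟩

amp(|b₁b₂…⟩) = product of the factor amplitudes for bits b₁, b₂, …; only kets whose every factor amplitude is nonzero survive.
|00⟩: (-0.4189)(0.713) = -0.2987
|01⟩: (-0.4189)(0.7011) = -0.2937
|10⟩: (0.908)(0.713) = 0.6474
|11⟩: (0.908)(0.7011) = 0.6366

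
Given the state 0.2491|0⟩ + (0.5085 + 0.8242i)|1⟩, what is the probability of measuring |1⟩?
0.9379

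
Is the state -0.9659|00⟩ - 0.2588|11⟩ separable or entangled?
Entangled

Writing the state as a|00⟩ + b|01⟩ + c|10⟩ + d|11⟩, it is a product state iff ad − bc = 0.
Here (a, b, c, d) = (-0.9659, 0, 0, -0.2588): ad − bc = (-0.9659)(-0.2588) − (0)(0) = 0.25 ≠ 0, so the state is entangled.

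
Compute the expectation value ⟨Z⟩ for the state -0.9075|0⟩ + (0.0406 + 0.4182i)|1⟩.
0.647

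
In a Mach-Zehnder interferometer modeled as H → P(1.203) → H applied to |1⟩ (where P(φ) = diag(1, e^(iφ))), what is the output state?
(0.3202 - 0.4666i)|0⟩ + (0.6798 + 0.4666i)|1⟩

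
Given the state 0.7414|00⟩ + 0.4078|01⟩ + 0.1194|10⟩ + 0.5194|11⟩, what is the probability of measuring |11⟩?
0.2698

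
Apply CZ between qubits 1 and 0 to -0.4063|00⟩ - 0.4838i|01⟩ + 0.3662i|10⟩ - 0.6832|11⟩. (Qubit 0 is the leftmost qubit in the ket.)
-0.4063|00⟩ - 0.4838i|01⟩ + 0.3662i|10⟩ + 0.6832|11⟩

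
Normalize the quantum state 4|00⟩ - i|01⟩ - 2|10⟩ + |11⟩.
0.8528|00⟩ - 0.2132i|01⟩ - 0.4264|10⟩ + 0.2132|11⟩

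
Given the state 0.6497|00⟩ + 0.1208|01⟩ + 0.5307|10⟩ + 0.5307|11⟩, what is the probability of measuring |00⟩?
0.4221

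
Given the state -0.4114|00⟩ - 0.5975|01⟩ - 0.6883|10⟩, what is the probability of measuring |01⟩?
0.357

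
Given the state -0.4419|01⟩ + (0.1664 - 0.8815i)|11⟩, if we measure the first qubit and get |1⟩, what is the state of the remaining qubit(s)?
(0.1855 - 0.9826i)|1⟩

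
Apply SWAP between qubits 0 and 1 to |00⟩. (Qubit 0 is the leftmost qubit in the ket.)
|00⟩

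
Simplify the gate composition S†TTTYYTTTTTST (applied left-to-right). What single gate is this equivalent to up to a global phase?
T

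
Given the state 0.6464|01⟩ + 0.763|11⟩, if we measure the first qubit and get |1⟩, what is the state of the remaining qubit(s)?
|1⟩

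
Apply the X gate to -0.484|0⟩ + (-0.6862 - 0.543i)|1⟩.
(-0.6862 - 0.543i)|0⟩ - 0.484|1⟩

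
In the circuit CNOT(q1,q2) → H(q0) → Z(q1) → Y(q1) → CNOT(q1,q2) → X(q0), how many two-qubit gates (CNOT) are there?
2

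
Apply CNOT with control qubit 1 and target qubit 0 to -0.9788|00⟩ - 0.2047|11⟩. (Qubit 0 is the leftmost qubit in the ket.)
-0.9788|00⟩ - 0.2047|01⟩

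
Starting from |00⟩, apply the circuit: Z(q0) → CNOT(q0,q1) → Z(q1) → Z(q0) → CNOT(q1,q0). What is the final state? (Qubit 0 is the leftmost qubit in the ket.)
|00⟩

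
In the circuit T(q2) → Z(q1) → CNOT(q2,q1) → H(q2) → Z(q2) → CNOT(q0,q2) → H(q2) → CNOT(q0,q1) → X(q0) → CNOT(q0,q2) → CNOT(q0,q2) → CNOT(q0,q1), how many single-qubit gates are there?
6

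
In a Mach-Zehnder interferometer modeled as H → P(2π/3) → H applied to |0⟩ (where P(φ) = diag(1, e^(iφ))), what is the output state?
(0.25 + 0.433i)|0⟩ + (0.75 - 0.433i)|1⟩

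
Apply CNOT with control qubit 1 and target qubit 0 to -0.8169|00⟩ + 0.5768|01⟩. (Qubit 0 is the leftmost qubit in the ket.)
-0.8169|00⟩ + 0.5768|11⟩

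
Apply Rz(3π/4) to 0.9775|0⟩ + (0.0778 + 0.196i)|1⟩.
(0.3741 - 0.9031i)|0⟩ + (-0.1513 + 0.1469i)|1⟩

Rz(3π/4) = [[e^(−iθ/2), 0], [0, e^(iθ/2)]] with e^(±iθ/2) = cos(θ/2) ± i·sin(θ/2); θ = 3π/4, cos(θ/2) ≈ 0.382683, sin(θ/2) ≈ 0.92388.
With a = amp(|0⟩) = 0.9775 and b = amp(|1⟩) = (0.0778 + 0.196i):
new amp(|0⟩) = (0.382683 - 0.92388i)·a = (0.3741 - 0.9031i)
new amp(|1⟩) = (0.382683 + 0.92388i)·b = (-0.1513 + 0.1469i)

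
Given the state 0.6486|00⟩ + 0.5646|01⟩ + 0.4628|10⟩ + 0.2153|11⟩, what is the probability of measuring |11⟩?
0.04635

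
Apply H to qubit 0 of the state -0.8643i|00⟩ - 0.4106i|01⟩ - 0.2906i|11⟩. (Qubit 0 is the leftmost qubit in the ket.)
-0.6112i|00⟩ - 0.4958i|01⟩ - 0.6112i|10⟩ - 0.08485i|11⟩

H on qubit 0 mixes each pair of kets that differ only in qubit 0: amplitudes (a, b) of (|…0…⟩, |…1…⟩) become ((a + b)/√2, (a − b)/√2). Kets absent from the input have amplitude 0.
(|00⟩, |10⟩): (a, b) = (-0.8643i, 0) → (-0.6112i, -0.6112i)
(|01⟩, |11⟩): (a, b) = (-0.4106i, -0.2906i) → (-0.4958i, -0.08485i)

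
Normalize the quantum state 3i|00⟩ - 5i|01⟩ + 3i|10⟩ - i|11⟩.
0.4523i|00⟩ - 0.7538i|01⟩ + 0.4523i|10⟩ - 0.1508i|11⟩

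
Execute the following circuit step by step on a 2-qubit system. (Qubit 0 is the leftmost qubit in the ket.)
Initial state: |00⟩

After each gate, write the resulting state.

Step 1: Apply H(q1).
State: 1/√2|00⟩ + 1/√2|01⟩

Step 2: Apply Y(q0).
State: (1/√2)i|10⟩ + (1/√2)i|11⟩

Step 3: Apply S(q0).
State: -1/√2|10⟩ - 1/√2|11⟩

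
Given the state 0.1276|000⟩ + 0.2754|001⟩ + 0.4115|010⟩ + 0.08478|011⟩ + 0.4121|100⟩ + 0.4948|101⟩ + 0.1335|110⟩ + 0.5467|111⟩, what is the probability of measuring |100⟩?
0.1698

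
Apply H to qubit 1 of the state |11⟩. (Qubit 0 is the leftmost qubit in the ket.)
1/√2|10⟩ - 1/√2|11⟩

H on qubit 1 mixes each pair of kets that differ only in qubit 1: amplitudes (a, b) of (|…0…⟩, |…1…⟩) become ((a + b)/√2, (a − b)/√2). Kets absent from the input have amplitude 0.
(|10⟩, |11⟩): (a, b) = (0, 1) → (1/√2, -1/√2)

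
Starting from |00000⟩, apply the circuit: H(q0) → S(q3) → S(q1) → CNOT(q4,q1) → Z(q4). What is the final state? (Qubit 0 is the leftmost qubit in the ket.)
1/√2|00000⟩ + 1/√2|10000⟩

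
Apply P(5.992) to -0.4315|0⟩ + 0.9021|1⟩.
-0.4315|0⟩ + (0.8641 - 0.259i)|1⟩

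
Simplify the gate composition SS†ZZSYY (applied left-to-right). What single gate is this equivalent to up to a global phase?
S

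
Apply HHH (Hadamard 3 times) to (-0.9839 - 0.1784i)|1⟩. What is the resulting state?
(-0.6957 - 0.1261i)|0⟩ + (0.6957 + 0.1261i)|1⟩

H² = I, so H^3 = H: a single Hadamard. With (a, b) = (0, (-0.9839 - 0.1784i)), H gives ((a + b)/√2, (a − b)/√2) = ((-0.6957 - 0.1261i), (0.6957 + 0.1261i)).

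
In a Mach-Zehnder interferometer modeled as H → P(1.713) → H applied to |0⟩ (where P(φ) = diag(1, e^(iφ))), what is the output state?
(0.4291 + 0.495i)|0⟩ + (0.5709 - 0.495i)|1⟩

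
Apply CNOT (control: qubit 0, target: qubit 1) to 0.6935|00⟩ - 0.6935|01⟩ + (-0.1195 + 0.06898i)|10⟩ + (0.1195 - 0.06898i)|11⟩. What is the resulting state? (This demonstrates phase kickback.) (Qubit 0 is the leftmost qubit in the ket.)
0.6935|00⟩ - 0.6935|01⟩ + (0.1195 - 0.06898i)|10⟩ + (-0.1195 + 0.06898i)|11⟩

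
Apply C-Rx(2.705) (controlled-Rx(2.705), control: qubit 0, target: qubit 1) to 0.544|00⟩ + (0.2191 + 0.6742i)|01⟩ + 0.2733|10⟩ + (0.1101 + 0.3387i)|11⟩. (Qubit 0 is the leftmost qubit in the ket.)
0.544|00⟩ + (0.2191 + 0.6742i)|01⟩ + (0.3898 - 0.1075i)|10⟩ + (0.02384 - 0.1935i)|11⟩

C-Rx(2.705) leaves the control-|0⟩ kets |00⟩, |01⟩ unchanged and applies Rx(2.705) to qubit 1 on the control-|1⟩ pair (|10⟩, |11⟩).
Rx(2.705) = [[cos(θ/2), −i·sin(θ/2)], [−i·sin(θ/2), cos(θ/2)]]; θ = 2.705, cos(θ/2) ≈ 0.216567, sin(θ/2) ≈ 0.976268.
With a = amp(|10⟩) = 0.2733 and b = amp(|11⟩) = (0.1101 + 0.3387i):
new amp(|10⟩) = (0.216567)·a + (-0.976268i)·b = (0.3898 - 0.1075i)
new amp(|11⟩) = (-0.976268i)·a + (0.216567)·b = (0.02384 - 0.1935i)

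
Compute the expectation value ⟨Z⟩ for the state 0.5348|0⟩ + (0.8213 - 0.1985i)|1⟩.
-0.4279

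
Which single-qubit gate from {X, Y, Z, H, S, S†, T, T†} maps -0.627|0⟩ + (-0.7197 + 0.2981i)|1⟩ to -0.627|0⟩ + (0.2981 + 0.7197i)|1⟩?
S†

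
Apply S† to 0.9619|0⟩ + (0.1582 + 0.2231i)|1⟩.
0.9619|0⟩ + (0.2231 - 0.1582i)|1⟩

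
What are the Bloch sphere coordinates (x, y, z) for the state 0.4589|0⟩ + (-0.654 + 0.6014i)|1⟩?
(-0.6002, 0.552, -0.5788)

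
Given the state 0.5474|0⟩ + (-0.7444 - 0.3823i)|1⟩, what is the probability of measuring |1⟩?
0.7003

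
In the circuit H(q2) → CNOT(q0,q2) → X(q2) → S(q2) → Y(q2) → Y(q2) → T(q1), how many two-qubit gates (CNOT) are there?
1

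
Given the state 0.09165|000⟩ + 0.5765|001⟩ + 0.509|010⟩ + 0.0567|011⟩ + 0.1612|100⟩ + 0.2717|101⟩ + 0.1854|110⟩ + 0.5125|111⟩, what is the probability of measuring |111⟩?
0.2627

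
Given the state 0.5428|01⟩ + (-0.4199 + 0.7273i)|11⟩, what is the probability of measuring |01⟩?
0.2946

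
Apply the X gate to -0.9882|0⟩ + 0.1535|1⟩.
0.1535|0⟩ - 0.9882|1⟩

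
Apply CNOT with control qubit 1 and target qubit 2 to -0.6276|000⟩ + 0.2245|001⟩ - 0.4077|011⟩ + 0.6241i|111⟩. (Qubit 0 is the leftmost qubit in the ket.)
-0.6276|000⟩ + 0.2245|001⟩ - 0.4077|010⟩ + 0.6241i|110⟩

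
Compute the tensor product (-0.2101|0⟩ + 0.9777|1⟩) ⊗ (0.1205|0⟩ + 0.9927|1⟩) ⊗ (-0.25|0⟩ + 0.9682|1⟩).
0.006329|000⟩ - 0.02451|001⟩ + 0.05214|010⟩ - 0.2019|011⟩ - 0.02945|100⟩ + 0.1141|101⟩ - 0.2426|110⟩ + 0.9397|111⟩

amp(|b₁b₂…⟩) = product of the factor amplitudes for bits b₁, b₂, …; only kets whose every factor amplitude is nonzero survive.
|000⟩: (-0.2101)(0.1205)(-0.25) = 0.006329
|001⟩: (-0.2101)(0.1205)(0.9682) = -0.02451
|010⟩: (-0.2101)(0.9927)(-0.25) = 0.05214
|011⟩: (-0.2101)(0.9927)(0.9682) = -0.2019
|100⟩: (0.9777)(0.1205)(-0.25) = -0.02945
|101⟩: (0.9777)(0.1205)(0.9682) = 0.1141
|110⟩: (0.9777)(0.9927)(-0.25) = -0.2426
|111⟩: (0.9777)(0.9927)(0.9682) = 0.9397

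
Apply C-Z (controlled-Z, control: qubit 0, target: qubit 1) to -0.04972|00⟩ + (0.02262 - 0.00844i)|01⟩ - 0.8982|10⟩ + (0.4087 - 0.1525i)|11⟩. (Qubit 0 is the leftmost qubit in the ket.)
-0.04972|00⟩ + (0.02262 - 0.00844i)|01⟩ - 0.8982|10⟩ + (-0.4087 + 0.1525i)|11⟩

C-Z leaves the control-|0⟩ kets |00⟩, |01⟩ unchanged and applies Z to qubit 1 on the control-|1⟩ pair (|10⟩, |11⟩).
Z = [[1, 0], [0, -1]].
With a = amp(|10⟩) = -0.8982 and b = amp(|11⟩) = (0.4087 - 0.1525i):
new amp(|10⟩) = (1)·a = -0.8982
new amp(|11⟩) = (-1)·b = (-0.4087 + 0.1525i)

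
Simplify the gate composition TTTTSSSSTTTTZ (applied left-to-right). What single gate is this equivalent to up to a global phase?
Z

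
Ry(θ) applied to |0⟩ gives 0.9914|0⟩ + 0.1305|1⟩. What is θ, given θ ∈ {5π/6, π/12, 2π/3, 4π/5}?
π/12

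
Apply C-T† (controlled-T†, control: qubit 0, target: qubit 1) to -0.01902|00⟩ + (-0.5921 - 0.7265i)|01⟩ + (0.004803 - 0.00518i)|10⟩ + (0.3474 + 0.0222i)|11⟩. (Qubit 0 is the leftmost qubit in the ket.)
-0.01902|00⟩ + (-0.5921 - 0.7265i)|01⟩ + (0.004803 - 0.00518i)|10⟩ + (0.2613 - 0.23i)|11⟩

C-T† leaves the control-|0⟩ kets |00⟩, |01⟩ unchanged and applies T† to qubit 1 on the control-|1⟩ pair (|10⟩, |11⟩).
T† = [[1, 0], [0, (1/√2 - (1/√2)i)]].
With a = amp(|10⟩) = (0.004803 - 0.00518i) and b = amp(|11⟩) = (0.3474 + 0.0222i):
new amp(|10⟩) = (1)·a = (0.004803 - 0.00518i)
new amp(|11⟩) = (1/√2 - (1/√2)i)·b = (0.2613 - 0.23i)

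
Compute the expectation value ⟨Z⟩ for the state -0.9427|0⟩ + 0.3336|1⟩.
0.7774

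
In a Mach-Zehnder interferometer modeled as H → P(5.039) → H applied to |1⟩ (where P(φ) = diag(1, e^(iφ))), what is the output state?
(0.3396 + 0.4736i)|0⟩ + (0.6604 - 0.4736i)|1⟩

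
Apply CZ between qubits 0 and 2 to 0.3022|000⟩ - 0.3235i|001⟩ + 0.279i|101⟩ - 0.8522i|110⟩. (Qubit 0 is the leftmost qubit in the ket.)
0.3022|000⟩ - 0.3235i|001⟩ - 0.279i|101⟩ - 0.8522i|110⟩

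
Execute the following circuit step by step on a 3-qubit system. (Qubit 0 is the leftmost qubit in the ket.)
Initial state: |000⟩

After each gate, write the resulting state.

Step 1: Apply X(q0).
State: |100⟩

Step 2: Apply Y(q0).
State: -i|000⟩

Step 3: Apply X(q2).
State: -i|001⟩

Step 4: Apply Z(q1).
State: -i|001⟩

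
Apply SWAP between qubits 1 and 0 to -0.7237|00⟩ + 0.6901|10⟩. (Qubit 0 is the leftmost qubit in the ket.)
-0.7237|00⟩ + 0.6901|01⟩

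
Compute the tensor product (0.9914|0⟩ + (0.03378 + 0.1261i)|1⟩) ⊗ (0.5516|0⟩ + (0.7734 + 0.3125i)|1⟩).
0.5469|00⟩ + (0.7667 + 0.3098i)|01⟩ + (0.01863 + 0.06956i)|10⟩ + (-0.01328 + 0.1081i)|11⟩

amp(|b₁b₂…⟩) = product of the factor amplitudes for bits b₁, b₂, …; only kets whose every factor amplitude is nonzero survive.
|00⟩: (0.9914)(0.5516) = 0.5469
|01⟩: (0.9914)(0.7734 + 0.3125i) = (0.7667 + 0.3098i)
|10⟩: (0.03378 + 0.1261i)(0.5516) = (0.01863 + 0.06956i)
|11⟩: (0.03378 + 0.1261i)(0.7734 + 0.3125i) = (-0.01328 + 0.1081i)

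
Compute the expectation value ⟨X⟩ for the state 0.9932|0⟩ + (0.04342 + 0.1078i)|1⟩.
0.08625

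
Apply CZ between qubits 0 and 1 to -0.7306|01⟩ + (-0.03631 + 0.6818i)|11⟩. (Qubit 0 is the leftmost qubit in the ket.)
-0.7306|01⟩ + (0.03631 - 0.6818i)|11⟩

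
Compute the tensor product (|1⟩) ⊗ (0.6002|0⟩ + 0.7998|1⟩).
0.6002|10⟩ + 0.7998|11⟩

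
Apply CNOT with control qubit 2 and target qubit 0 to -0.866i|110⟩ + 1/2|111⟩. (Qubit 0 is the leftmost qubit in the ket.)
1/2|011⟩ - 0.866i|110⟩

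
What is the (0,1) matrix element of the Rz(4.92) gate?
0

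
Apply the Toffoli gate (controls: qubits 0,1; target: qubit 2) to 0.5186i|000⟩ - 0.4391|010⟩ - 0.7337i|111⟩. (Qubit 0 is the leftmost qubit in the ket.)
0.5186i|000⟩ - 0.4391|010⟩ - 0.7337i|110⟩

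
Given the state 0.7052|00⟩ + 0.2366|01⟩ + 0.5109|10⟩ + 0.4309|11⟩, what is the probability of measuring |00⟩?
0.4973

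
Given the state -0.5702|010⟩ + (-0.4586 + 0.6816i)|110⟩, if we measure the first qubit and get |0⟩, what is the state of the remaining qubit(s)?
-|10⟩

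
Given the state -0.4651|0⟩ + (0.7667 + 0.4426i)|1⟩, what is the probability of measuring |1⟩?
0.7837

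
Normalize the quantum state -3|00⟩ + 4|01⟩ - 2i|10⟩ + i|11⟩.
-0.5477|00⟩ + 0.7303|01⟩ - 0.3651i|10⟩ + 0.1826i|11⟩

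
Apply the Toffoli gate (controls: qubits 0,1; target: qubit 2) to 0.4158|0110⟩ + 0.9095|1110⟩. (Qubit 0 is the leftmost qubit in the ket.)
0.4158|0110⟩ + 0.9095|1100⟩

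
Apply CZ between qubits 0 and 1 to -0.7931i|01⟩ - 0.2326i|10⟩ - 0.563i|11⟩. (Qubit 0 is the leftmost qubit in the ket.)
-0.7931i|01⟩ - 0.2326i|10⟩ + 0.563i|11⟩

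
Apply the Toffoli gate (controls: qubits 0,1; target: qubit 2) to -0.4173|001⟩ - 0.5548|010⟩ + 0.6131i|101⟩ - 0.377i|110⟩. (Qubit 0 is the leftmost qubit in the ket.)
-0.4173|001⟩ - 0.5548|010⟩ + 0.6131i|101⟩ - 0.377i|111⟩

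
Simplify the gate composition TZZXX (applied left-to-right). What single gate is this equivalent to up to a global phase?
T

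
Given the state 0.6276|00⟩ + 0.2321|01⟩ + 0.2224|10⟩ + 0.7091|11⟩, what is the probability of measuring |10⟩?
0.04946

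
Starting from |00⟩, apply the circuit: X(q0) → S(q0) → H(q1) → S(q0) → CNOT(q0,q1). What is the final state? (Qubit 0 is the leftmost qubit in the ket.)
-1/√2|10⟩ - 1/√2|11⟩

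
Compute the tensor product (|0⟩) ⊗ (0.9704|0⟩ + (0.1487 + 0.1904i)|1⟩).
0.9704|00⟩ + (0.1487 + 0.1904i)|01⟩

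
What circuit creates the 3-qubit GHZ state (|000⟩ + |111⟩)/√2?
H(q0) → CNOT(q0,q1) → CNOT(q0,q2)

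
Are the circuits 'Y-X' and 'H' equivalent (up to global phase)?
No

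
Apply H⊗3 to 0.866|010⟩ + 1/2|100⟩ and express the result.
0.483|000⟩ + 0.483|001⟩ - 0.1294|010⟩ - 0.1294|011⟩ + 0.1294|100⟩ + 0.1294|101⟩ - 0.483|110⟩ - 0.483|111⟩

H⊗3 gives amp(|y⟩) = (1/2√2) Σ_x (−1)^(x·y) amp(|x⟩), where x·y is the number of positions in which both x and y have a 1.
|000⟩: (0.866 + 1/2)/(2√2) = 0.483
|001⟩: (0.866 + 1/2)/(2√2) = 0.483
|010⟩: (-0.866 + 1/2)/(2√2) = -0.1294
|011⟩: (-0.866 + 1/2)/(2√2) = -0.1294
|100⟩: (0.866 - 1/2)/(2√2) = 0.1294
|101⟩: (0.866 - 1/2)/(2√2) = 0.1294
|110⟩: (-0.866 - 1/2)/(2√2) = -0.483
|111⟩: (-0.866 - 1/2)/(2√2) = -0.483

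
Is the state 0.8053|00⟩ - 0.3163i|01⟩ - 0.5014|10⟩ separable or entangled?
Entangled

Writing the state as a|00⟩ + b|01⟩ + c|10⟩ + d|11⟩, it is a product state iff ad − bc = 0.
Here (a, b, c, d) = (0.8053, -0.3163i, -0.5014, 0): ad − bc = (0.8053)(0) − (-0.3163i)(-0.5014) = -0.1586i ≠ 0, so the state is entangled.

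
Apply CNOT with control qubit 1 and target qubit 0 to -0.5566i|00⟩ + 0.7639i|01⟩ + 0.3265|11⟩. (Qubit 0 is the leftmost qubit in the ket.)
-0.5566i|00⟩ + 0.3265|01⟩ + 0.7639i|11⟩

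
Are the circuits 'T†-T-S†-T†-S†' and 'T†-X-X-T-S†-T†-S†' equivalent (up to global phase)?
Yes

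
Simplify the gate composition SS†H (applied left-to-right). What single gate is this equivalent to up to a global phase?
H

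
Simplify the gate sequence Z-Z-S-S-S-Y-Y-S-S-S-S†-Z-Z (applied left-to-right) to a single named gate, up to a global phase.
S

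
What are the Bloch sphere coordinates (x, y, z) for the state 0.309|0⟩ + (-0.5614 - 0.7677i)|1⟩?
(-0.3469, -0.4744, -0.8091)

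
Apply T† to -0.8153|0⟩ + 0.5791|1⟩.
-0.8153|0⟩ + (0.4095 - 0.4095i)|1⟩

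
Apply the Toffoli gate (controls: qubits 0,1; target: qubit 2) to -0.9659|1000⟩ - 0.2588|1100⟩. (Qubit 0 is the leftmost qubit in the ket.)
-0.9659|1000⟩ - 0.2588|1110⟩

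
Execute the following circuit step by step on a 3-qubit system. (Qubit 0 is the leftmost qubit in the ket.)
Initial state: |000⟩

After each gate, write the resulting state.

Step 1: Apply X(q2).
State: |001⟩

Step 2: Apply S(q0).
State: |001⟩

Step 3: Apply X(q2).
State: |000⟩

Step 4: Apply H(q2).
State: 1/√2|000⟩ + 1/√2|001⟩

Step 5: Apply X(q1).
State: 1/√2|010⟩ + 1/√2|011⟩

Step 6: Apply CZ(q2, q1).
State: 1/√2|010⟩ - 1/√2|011⟩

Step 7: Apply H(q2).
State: |011⟩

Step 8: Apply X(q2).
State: |010⟩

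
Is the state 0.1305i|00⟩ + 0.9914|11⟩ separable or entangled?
Entangled

Writing the state as a|00⟩ + b|01⟩ + c|10⟩ + d|11⟩, it is a product state iff ad − bc = 0.
Here (a, b, c, d) = (0.1305i, 0, 0, 0.9914): ad − bc = (0.1305i)(0.9914) − (0)(0) = 0.1294i ≠ 0, so the state is entangled.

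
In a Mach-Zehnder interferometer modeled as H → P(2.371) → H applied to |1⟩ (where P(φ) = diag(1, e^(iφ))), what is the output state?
(0.8587 - 0.3483i)|0⟩ + (0.1413 + 0.3483i)|1⟩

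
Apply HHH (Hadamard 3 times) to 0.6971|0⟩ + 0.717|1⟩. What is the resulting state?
0.9999|0⟩ - 0.01407|1⟩

H² = I, so H^3 = H: a single Hadamard. With (a, b) = (0.6971, 0.717), H gives ((a + b)/√2, (a − b)/√2) = (0.9999, -0.01407).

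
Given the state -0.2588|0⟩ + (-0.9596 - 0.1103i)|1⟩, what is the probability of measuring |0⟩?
0.06698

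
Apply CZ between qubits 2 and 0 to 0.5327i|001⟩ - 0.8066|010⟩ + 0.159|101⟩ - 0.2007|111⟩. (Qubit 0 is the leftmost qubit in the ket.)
0.5327i|001⟩ - 0.8066|010⟩ - 0.159|101⟩ + 0.2007|111⟩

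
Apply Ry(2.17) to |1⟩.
-0.8843|0⟩ + 0.4669|1⟩

Ry(2.17) = [[cos(θ/2), −sin(θ/2)], [sin(θ/2), cos(θ/2)]]; θ = 2.17, cos(θ/2) ≈ 0.466913, sin(θ/2) ≈ 0.884303.
With a = amp(|0⟩) = 0 and b = amp(|1⟩) = 1:
new amp(|0⟩) = (0.466913)·a + (-0.884303)·b = -0.8843
new amp(|1⟩) = (0.884303)·a + (0.466913)·b = 0.4669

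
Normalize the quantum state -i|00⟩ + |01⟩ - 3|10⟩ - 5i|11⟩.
-0.1667i|00⟩ + 0.1667|01⟩ - 1/2|10⟩ - 0.8333i|11⟩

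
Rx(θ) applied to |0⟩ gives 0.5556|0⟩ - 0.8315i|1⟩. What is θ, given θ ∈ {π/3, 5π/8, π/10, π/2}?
5π/8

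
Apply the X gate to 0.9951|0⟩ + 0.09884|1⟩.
0.09884|0⟩ + 0.9951|1⟩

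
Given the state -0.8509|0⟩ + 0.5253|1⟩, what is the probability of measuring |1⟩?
0.2759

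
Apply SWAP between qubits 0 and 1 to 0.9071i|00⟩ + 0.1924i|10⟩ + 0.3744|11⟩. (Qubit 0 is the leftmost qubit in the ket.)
0.9071i|00⟩ + 0.1924i|01⟩ + 0.3744|11⟩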